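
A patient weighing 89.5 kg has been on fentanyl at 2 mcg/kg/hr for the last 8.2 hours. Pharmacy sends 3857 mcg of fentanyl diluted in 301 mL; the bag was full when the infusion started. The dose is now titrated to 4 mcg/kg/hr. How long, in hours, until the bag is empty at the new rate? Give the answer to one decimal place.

6.7 hours

Initial rate:
Dose = 2 mcg/kg/hr × 89.5 kg = 179 mcg/hr
Concentration = 3857 mcg ÷ 301 mL = 12.81395 mcg/mL
Rate = 179 mcg/hr ÷ 12.81395 mcg/mL = 13.96915 mL/hr
Volume infused so far = 13.96915 mL/hr × 8.2 hr = 114.547 mL
Volume remaining = 301 − 114.547 = 186.453 mL
New rate:
Dose = 4 mcg/kg/hr × 89.5 kg = 358 mcg/hr
Rate = 358 mcg/hr ÷ 12.81395 mcg/mL = 27.93829 mL/hr
Time remaining = 186.453 mL ÷ 27.93829 mL/hr = 6.673743 hr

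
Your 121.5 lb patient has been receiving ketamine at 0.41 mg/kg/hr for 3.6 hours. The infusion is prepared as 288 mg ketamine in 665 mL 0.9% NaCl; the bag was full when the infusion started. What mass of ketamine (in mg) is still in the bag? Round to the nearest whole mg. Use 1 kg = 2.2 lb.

Weight = 121.5 lb ÷ 2.2 lb/kg = 55.22727 kg
Dose = 0.41 mg/kg/hr × 55.22727 kg = 22.64318 mg/hr
Concentration = 288 mg ÷ 665 mL = 0.4330827 mg/mL
Rate = 22.64318 mg/hr ÷ 0.4330827 mg/mL = 52.28374 mL/hr
Volume infused = 52.28374 mL/hr × 3.6 hr = 188.2214 mL
Volume remaining = 665 − 188.2214 = 476.7786 mL
Drug remaining = 476.7786 mL × 0.4330827 mg/mL = 206.4845 mg

206 mg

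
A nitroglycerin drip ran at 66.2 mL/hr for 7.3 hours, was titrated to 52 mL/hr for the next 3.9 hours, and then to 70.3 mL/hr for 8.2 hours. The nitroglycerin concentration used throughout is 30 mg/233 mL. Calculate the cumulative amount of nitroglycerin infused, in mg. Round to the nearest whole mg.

Concentration = 30 mg ÷ 233 mL = 0.1287554 mg/mL
Stage 1: 66.2 mL/hr × 7.3 hr = 483.26 mL → 483.26 mL × 0.1287554 mg/mL = 62.22232 mg
Stage 2: 52 mL/hr × 3.9 hr = 202.8 mL → 202.8 mL × 0.1287554 mg/mL = 26.11159 mg
Stage 3: 70.3 mL/hr × 8.2 hr = 576.46 mL → 576.46 mL × 0.1287554 mg/mL = 74.22232 mg
Total = 62.22232 + 26.11159 + 74.22232 = 162.5562 mg

163 mg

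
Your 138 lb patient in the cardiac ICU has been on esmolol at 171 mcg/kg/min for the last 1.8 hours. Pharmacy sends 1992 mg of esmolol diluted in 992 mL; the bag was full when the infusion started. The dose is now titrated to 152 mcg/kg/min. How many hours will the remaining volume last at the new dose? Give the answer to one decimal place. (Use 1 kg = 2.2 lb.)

1.5 hours

Initial rate:
Weight = 138 lb ÷ 2.2 lb/kg = 62.72727 kg
Dose = 171 mcg/kg/min × 62.72727 kg = 10726.36 mcg/min
10726.36 mcg/min × 60 min/hr = 643581.8 mcg/hr
Concentration = 1992 mg ÷ 992 mL = 2.008065 mg/mL = 2008.065 mcg/mL
Rate = 643581.8 mcg/hr ÷ 2008.065 mcg/mL = 320.4986 mL/hr
Volume infused so far = 320.4986 mL/hr × 1.8 hr = 576.8974 mL
Volume remaining = 992 − 576.8974 = 415.1026 mL
New rate:
Dose = 152 mcg/kg/min × 62.72727 kg = 9534.545 mcg/min
9534.545 mcg/min × 60 min/hr = 572072.7 mcg/hr
Rate = 572072.7 mcg/hr ÷ 2008.065 mcg/mL = 284.8876 mL/hr
Time remaining = 415.1026 mL ÷ 284.8876 mL/hr = 1.457075 hr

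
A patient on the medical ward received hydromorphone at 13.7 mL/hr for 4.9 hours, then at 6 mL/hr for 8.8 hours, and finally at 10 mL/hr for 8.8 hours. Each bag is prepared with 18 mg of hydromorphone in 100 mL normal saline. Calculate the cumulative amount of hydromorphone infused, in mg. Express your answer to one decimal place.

Concentration = 18 mg ÷ 100 mL = 0.18 mg/mL
Stage 1: 13.7 mL/hr × 4.9 hr = 67.13 mL → 67.13 mL × 0.18 mg/mL = 12.0834 mg
Stage 2: 6 mL/hr × 8.8 hr = 52.8 mL → 52.8 mL × 0.18 mg/mL = 9.504 mg
Stage 3: 10 mL/hr × 8.8 hr = 88 mL → 88 mL × 0.18 mg/mL = 15.84 mg
Total = 12.0834 + 9.504 + 15.84 = 37.4274 mg

37.4 mg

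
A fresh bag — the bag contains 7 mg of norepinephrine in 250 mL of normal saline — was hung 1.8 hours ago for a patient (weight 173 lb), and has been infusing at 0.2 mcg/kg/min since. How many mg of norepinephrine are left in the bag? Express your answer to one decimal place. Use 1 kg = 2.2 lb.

5.3 mg

Weight = 173 lb ÷ 2.2 lb/kg = 78.63636 kg
Dose = 0.2 mcg/kg/min × 78.63636 kg = 15.72727 mcg/min
15.72727 mcg/min × 60 min/hr = 943.6364 mcg/hr
Concentration = 7 mg ÷ 250 mL = 0.028 mg/mL = 28 mcg/mL
Rate = 943.6364 mcg/hr ÷ 28 mcg/mL = 33.7013 mL/hr
Volume infused = 33.7013 mL/hr × 1.8 hr = 60.66234 mL
Volume remaining = 250 − 60.66234 = 189.3377 mL
Drug remaining = 189.3377 mL × 28 mcg/mL = 5301.455 mcg = 5.301455 mg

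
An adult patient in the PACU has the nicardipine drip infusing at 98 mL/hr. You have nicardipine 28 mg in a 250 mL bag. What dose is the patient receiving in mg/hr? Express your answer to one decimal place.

Concentration = 28 mg ÷ 250 mL = 0.112 mg/mL
Drug rate = 98 mL/hr × 0.112 mg/mL = 10.976 mg/hr

11.0 mg/hr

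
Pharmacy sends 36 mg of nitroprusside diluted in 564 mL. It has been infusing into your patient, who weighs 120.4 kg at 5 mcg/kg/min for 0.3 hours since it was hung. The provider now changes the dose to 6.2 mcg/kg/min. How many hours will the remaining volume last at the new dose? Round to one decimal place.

Initial rate:
Dose = 5 mcg/kg/min × 120.4 kg = 602 mcg/min
602 mcg/min × 60 min/hr = 36120 mcg/hr
Concentration = 36 mg ÷ 564 mL = 0.06382979 mg/mL = 63.82979 mcg/mL
Rate = 36120 mcg/hr ÷ 63.82979 mcg/mL = 565.88 mL/hr
Volume infused so far = 565.88 mL/hr × 0.3 hr = 169.764 mL
Volume remaining = 564 − 169.764 = 394.236 mL
New rate:
Dose = 6.2 mcg/kg/min × 120.4 kg = 746.48 mcg/min
746.48 mcg/min × 60 min/hr = 44788.8 mcg/hr
Rate = 44788.8 mcg/hr ÷ 63.82979 mcg/mL = 701.6912 mL/hr
Time remaining = 394.236 mL ÷ 701.6912 mL/hr = 0.5618369 hr

0.6 hours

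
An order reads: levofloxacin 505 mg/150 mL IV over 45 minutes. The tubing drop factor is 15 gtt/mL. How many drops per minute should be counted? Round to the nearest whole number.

150 mL ÷ (45 min) = 3.333333 mL/min
3.333333 mL/min × 15 gtt/mL = 50 gtt/min

50 gtt/min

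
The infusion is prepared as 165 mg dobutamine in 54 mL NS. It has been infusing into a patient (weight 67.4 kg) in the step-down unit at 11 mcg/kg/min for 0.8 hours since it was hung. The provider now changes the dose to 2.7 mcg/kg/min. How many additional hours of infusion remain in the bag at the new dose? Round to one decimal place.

11.9 hours

Initial rate:
Dose = 11 mcg/kg/min × 67.4 kg = 741.4 mcg/min
741.4 mcg/min × 60 min/hr = 44484 mcg/hr
Concentration = 165 mg ÷ 54 mL = 3.055556 mg/mL = 3055.556 mcg/mL
Rate = 44484 mcg/hr ÷ 3055.556 mcg/mL = 14.5584 mL/hr
Volume infused so far = 14.5584 mL/hr × 0.8 hr = 11.64672 mL
Volume remaining = 54 − 11.64672 = 42.35328 mL
New rate:
Dose = 2.7 mcg/kg/min × 67.4 kg = 181.98 mcg/min
181.98 mcg/min × 60 min/hr = 10918.8 mcg/hr
Rate = 10918.8 mcg/hr ÷ 3055.556 mcg/mL = 3.573425 mL/hr
Time remaining = 42.35328 mL ÷ 3.573425 mL/hr = 11.85229 hr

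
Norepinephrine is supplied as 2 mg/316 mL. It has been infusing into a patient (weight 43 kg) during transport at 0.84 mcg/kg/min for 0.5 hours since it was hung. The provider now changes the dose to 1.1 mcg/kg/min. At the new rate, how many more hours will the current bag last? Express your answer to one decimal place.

0.3 hours

Initial rate:
Dose = 0.84 mcg/kg/min × 43 kg = 36.12 mcg/min
36.12 mcg/min × 60 min/hr = 2167.2 mcg/hr
Concentration = 2 mg ÷ 316 mL = 0.006329114 mg/mL = 6.329114 mcg/mL
Rate = 2167.2 mcg/hr ÷ 6.329114 mcg/mL = 342.4176 mL/hr
Volume infused so far = 342.4176 mL/hr × 0.5 hr = 171.2088 mL
Volume remaining = 316 − 171.2088 = 144.7912 mL
New rate:
Dose = 1.1 mcg/kg/min × 43 kg = 47.3 mcg/min
47.3 mcg/min × 60 min/hr = 2838 mcg/hr
Rate = 2838 mcg/hr ÷ 6.329114 mcg/mL = 448.404 mL/hr
Time remaining = 144.7912 mL ÷ 448.404 mL/hr = 0.3229035 hr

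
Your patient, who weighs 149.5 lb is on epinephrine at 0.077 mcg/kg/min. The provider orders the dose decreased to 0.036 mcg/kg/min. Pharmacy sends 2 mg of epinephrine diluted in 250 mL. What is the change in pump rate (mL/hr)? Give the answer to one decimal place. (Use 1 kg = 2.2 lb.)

20.9 mL/hr

At the current dose:
Weight = 149.5 lb ÷ 2.2 lb/kg = 67.95455 kg
Dose = 0.077 mcg/kg/min × 67.95455 kg = 5.2325 mcg/min
5.2325 mcg/min × 60 min/hr = 313.95 mcg/hr
Concentration = 2 mg ÷ 250 mL = 0.008 mg/mL = 8 mcg/mL
Rate = 313.95 mcg/hr ÷ 8 mcg/mL = 39.24375 mL/hr
At the new dose:
Dose = 0.036 mcg/kg/min × 67.95455 kg = 2.446364 mcg/min
2.446364 mcg/min × 60 min/hr = 146.7818 mcg/hr
Rate = 146.7818 mcg/hr ÷ 8 mcg/mL = 18.34773 mL/hr
Change = 18.34773 − 39.24375 = -20.89602 mL/hr → 20.89602 mL/hr decrease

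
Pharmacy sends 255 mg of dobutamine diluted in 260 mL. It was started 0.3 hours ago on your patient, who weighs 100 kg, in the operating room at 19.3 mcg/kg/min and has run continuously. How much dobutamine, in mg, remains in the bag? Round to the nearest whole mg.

Dose = 19.3 mcg/kg/min × 100 kg = 1930 mcg/min
1930 mcg/min × 60 min/hr = 115800 mcg/hr
Concentration = 255 mg ÷ 260 mL = 0.9807692 mg/mL = 980.7692 mcg/mL
Rate = 115800 mcg/hr ÷ 980.7692 mcg/mL = 118.0706 mL/hr
Volume infused = 118.0706 mL/hr × 0.3 hr = 35.42118 mL
Volume remaining = 260 − 35.42118 = 224.5788 mL
Drug remaining = 224.5788 mL × 980.7692 mcg/mL = 220260 mcg = 220.26 mg

220 mg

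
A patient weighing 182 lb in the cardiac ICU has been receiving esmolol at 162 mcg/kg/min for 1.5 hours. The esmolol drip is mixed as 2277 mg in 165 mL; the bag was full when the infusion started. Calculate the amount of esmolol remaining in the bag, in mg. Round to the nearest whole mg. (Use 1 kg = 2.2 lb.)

Weight = 182 lb ÷ 2.2 lb/kg = 82.72727 kg
Dose = 162 mcg/kg/min × 82.72727 kg = 13401.82 mcg/min
13401.82 mcg/min × 60 min/hr = 804109.1 mcg/hr
Concentration = 2277 mg ÷ 165 mL = 13.8 mg/mL = 13800 mcg/mL
Rate = 804109.1 mcg/hr ÷ 13800 mcg/mL = 58.26877 mL/hr
Volume infused = 58.26877 mL/hr × 1.5 hr = 87.40316 mL
Volume remaining = 165 − 87.40316 = 77.59684 mL
Drug remaining = 77.59684 mL × 13800 mcg/mL = 1070836 mcg = 1070.836 mg

1071 mg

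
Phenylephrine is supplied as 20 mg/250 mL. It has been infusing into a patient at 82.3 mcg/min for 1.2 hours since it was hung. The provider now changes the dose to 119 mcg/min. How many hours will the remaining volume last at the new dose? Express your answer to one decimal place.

Initial rate:
82.3 mcg/min × 60 min/hr = 4938 mcg/hr
Concentration = 20 mg ÷ 250 mL = 0.08 mg/mL = 80 mcg/mL
Rate = 4938 mcg/hr ÷ 80 mcg/mL = 61.725 mL/hr
Volume infused so far = 61.725 mL/hr × 1.2 hr = 74.07 mL
Volume remaining = 250 − 74.07 = 175.93 mL
New rate:
119 mcg/min × 60 min/hr = 7140 mcg/hr
Rate = 7140 mcg/hr ÷ 80 mcg/mL = 89.25 mL/hr
Time remaining = 175.93 mL ÷ 89.25 mL/hr = 1.971204 hr

2.0 hours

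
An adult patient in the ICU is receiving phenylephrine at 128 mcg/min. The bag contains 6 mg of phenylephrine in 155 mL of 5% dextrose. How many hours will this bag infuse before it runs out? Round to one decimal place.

0.8 hours

128 mcg/min × 60 min/hr = 7680 mcg/hr
Concentration = 6 mg ÷ 155 mL = 0.03870968 mg/mL = 38.70968 mcg/mL
Rate = 7680 mcg/hr ÷ 38.70968 mcg/mL = 198.4 mL/hr
Duration = 155 mL ÷ 198.4 mL/hr = 0.78125 hr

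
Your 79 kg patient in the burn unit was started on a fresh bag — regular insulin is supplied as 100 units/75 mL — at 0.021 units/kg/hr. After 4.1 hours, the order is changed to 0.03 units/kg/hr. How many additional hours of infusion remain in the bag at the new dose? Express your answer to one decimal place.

39.3 hours

Initial rate:
Dose = 0.021 units/kg/hr × 79 kg = 1.659 units/hr
Concentration = 100 units ÷ 75 mL = 1.333333 units/mL
Rate = 1.659 units/hr ÷ 1.333333 units/mL = 1.24425 mL/hr
Volume infused so far = 1.24425 mL/hr × 4.1 hr = 5.101425 mL
Volume remaining = 75 − 5.101425 = 69.89857 mL
New rate:
Dose = 0.03 units/kg/hr × 79 kg = 2.37 units/hr
Rate = 2.37 units/hr ÷ 1.333333 units/mL = 1.7775 mL/hr
Time remaining = 69.89857 mL ÷ 1.7775 mL/hr = 39.32409 hr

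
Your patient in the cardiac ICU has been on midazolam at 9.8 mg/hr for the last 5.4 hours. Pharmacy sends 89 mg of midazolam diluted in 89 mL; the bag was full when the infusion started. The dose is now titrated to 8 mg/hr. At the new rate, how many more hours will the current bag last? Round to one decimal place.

Initial rate:
Concentration = 89 mg ÷ 89 mL = 1 mg/mL
Rate = 9.8 mg/hr ÷ 1 mg/mL = 9.8 mL/hr
Volume infused so far = 9.8 mL/hr × 5.4 hr = 52.92 mL
Volume remaining = 89 − 52.92 = 36.08 mL
New rate:
Rate = 8 mg/hr ÷ 1 mg/mL = 8 mL/hr
Time remaining = 36.08 mL ÷ 8 mL/hr = 4.51 hr

4.5 hours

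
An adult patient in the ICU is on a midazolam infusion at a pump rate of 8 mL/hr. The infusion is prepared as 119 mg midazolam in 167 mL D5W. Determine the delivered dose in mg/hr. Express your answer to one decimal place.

5.7 mg/hr

Concentration = 119 mg ÷ 167 mL = 0.7125749 mg/mL
Drug rate = 8 mL/hr × 0.7125749 mg/mL = 5.700599 mg/hr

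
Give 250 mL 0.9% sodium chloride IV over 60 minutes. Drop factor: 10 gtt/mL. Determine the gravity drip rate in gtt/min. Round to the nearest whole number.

42 gtt/min

250 mL ÷ (60 min) = 4.166667 mL/min
4.166667 mL/min × 10 gtt/mL = 41.66667 gtt/min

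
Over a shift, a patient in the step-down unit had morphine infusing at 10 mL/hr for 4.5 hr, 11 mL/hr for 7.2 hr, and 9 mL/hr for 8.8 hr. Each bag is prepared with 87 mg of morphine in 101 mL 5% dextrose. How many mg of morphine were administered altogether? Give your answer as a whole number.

175 mg

Concentration = 87 mg ÷ 101 mL = 0.8613861 mg/mL
Stage 1: 10 mL/hr × 4.5 hr = 45 mL → 45 mL × 0.8613861 mg/mL = 38.76238 mg
Stage 2: 11 mL/hr × 7.2 hr = 79.2 mL → 79.2 mL × 0.8613861 mg/mL = 68.22178 mg
Stage 3: 9 mL/hr × 8.8 hr = 79.2 mL → 79.2 mL × 0.8613861 mg/mL = 68.22178 mg
Total = 38.76238 + 68.22178 + 68.22178 = 175.2059 mg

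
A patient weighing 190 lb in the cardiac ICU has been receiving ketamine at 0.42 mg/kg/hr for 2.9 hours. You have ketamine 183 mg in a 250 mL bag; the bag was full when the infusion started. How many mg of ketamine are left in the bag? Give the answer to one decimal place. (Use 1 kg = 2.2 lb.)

Weight = 190 lb ÷ 2.2 lb/kg = 86.36364 kg
Dose = 0.42 mg/kg/hr × 86.36364 kg = 36.27273 mg/hr
Concentration = 183 mg ÷ 250 mL = 0.732 mg/mL
Rate = 36.27273 mg/hr ÷ 0.732 mg/mL = 49.55291 mL/hr
Volume infused = 49.55291 mL/hr × 2.9 hr = 143.7034 mL
Volume remaining = 250 − 143.7034 = 106.2966 mL
Drug remaining = 106.2966 mL × 0.732 mg/mL = 77.80909 mg

77.8 mg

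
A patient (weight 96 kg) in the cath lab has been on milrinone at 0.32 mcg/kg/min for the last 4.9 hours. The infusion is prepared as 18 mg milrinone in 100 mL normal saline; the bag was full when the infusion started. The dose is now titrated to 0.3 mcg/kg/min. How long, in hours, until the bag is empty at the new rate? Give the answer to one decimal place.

Initial rate:
Dose = 0.32 mcg/kg/min × 96 kg = 30.72 mcg/min
30.72 mcg/min × 60 min/hr = 1843.2 mcg/hr
Concentration = 18 mg ÷ 100 mL = 0.18 mg/mL = 180 mcg/mL
Rate = 1843.2 mcg/hr ÷ 180 mcg/mL = 10.24 mL/hr
Volume infused so far = 10.24 mL/hr × 4.9 hr = 50.176 mL
Volume remaining = 100 − 50.176 = 49.824 mL
New rate:
Dose = 0.3 mcg/kg/min × 96 kg = 28.8 mcg/min
28.8 mcg/min × 60 min/hr = 1728 mcg/hr
Rate = 1728 mcg/hr ÷ 180 mcg/mL = 9.6 mL/hr
Time remaining = 49.824 mL ÷ 9.6 mL/hr = 5.19 hr

5.2 hours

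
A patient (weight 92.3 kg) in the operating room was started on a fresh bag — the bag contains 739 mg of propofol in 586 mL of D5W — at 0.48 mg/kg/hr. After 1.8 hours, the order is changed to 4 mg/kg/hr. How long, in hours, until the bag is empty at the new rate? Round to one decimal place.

Initial rate:
Dose = 0.48 mg/kg/hr × 92.3 kg = 44.304 mg/hr
Concentration = 739 mg ÷ 586 mL = 1.261092 mg/mL
Rate = 44.304 mg/hr ÷ 1.261092 mg/mL = 35.13145 mL/hr
Volume infused so far = 35.13145 mL/hr × 1.8 hr = 63.23662 mL
Volume remaining = 586 − 63.23662 = 522.7634 mL
New rate:
Dose = 4 mg/kg/hr × 92.3 kg = 369.2 mg/hr
Rate = 369.2 mg/hr ÷ 1.261092 mg/mL = 292.7621 mL/hr
Time remaining = 522.7634 mL ÷ 292.7621 mL/hr = 1.785625 hr

1.8 hours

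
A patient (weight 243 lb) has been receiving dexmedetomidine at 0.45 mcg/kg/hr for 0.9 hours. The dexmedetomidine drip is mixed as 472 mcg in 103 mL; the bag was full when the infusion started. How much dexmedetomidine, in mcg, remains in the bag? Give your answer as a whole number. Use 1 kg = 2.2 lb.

Weight = 243 lb ÷ 2.2 lb/kg = 110.4545 kg
Dose = 0.45 mcg/kg/hr × 110.4545 kg = 49.70455 mcg/hr
Concentration = 472 mcg ÷ 103 mL = 4.582524 mcg/mL
Rate = 49.70455 mcg/hr ÷ 4.582524 mcg/mL = 10.84654 mL/hr
Volume infused = 10.84654 mL/hr × 0.9 hr = 9.761888 mL
Volume remaining = 103 − 9.761888 = 93.23811 mL
Drug remaining = 93.23811 mL × 4.582524 mcg/mL = 427.2659 mcg

427 mcg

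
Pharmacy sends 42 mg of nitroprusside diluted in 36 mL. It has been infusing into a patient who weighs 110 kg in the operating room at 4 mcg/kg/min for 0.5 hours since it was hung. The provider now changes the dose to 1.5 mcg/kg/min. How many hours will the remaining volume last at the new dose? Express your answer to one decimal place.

Initial rate:
Dose = 4 mcg/kg/min × 110 kg = 440 mcg/min
440 mcg/min × 60 min/hr = 26400 mcg/hr
Concentration = 42 mg ÷ 36 mL = 1.166667 mg/mL = 1166.667 mcg/mL
Rate = 26400 mcg/hr ÷ 1166.667 mcg/mL = 22.62857 mL/hr
Volume infused so far = 22.62857 mL/hr × 0.5 hr = 11.31429 mL
Volume remaining = 36 − 11.31429 = 24.68571 mL
New rate:
Dose = 1.5 mcg/kg/min × 110 kg = 165 mcg/min
165 mcg/min × 60 min/hr = 9900 mcg/hr
Rate = 9900 mcg/hr ÷ 1166.667 mcg/mL = 8.485714 mL/hr
Time remaining = 24.68571 mL ÷ 8.485714 mL/hr = 2.909091 hr

2.9 hours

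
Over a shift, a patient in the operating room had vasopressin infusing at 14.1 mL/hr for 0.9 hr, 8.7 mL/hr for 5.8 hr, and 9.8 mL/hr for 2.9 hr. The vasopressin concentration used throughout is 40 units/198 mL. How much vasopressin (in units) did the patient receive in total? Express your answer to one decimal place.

18.5 units

Concentration = 40 units ÷ 198 mL = 0.2020202 units/mL
Stage 1: 14.1 mL/hr × 0.9 hr = 12.69 mL → 12.69 mL × 0.2020202 units/mL = 2.563636 units
Stage 2: 8.7 mL/hr × 5.8 hr = 50.46 mL → 50.46 mL × 0.2020202 units/mL = 10.19394 units
Stage 3: 9.8 mL/hr × 2.9 hr = 28.42 mL → 28.42 mL × 0.2020202 units/mL = 5.741414 units
Total = 2.563636 + 10.19394 + 5.741414 = 18.49899 units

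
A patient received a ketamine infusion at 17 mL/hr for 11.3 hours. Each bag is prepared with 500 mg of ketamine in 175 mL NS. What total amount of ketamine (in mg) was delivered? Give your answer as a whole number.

549 mg

Concentration = 500 mg ÷ 175 mL = 2.857143 mg/mL
Drug rate = 17 mL/hr × 2.857143 mg/mL = 48.57143 mg/hr
Total = 48.57143 mg/hr × 11.3 hr = 548.8571 mg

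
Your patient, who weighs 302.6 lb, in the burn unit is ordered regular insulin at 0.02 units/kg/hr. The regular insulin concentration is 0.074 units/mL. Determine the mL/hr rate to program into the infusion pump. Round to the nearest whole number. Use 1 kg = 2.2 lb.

37 mL/hr

Weight = 302.6 lb ÷ 2.2 lb/kg = 137.5455 kg
Dose = 0.02 units/kg/hr × 137.5455 kg = 2.750909 units/hr
Rate = 2.750909 units/hr ÷ 0.074 units/mL = 37.17445 mL/hr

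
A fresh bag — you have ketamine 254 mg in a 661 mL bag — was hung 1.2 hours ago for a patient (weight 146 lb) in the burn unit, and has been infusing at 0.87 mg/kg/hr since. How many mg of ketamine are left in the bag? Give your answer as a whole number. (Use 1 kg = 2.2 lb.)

185 mg

Weight = 146 lb ÷ 2.2 lb/kg = 66.36364 kg
Dose = 0.87 mg/kg/hr × 66.36364 kg = 57.73636 mg/hr
Concentration = 254 mg ÷ 661 mL = 0.3842663 mg/mL
Rate = 57.73636 mg/hr ÷ 0.3842663 mg/mL = 150.2509 mL/hr
Volume infused = 150.2509 mL/hr × 1.2 hr = 180.3011 mL
Volume remaining = 661 − 180.3011 = 480.6989 mL
Drug remaining = 480.6989 mL × 0.3842663 mg/mL = 184.7164 mg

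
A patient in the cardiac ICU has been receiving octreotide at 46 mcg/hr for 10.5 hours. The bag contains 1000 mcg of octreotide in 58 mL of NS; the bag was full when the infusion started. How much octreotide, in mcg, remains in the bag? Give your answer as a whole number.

517 mcg

Concentration = 1000 mcg ÷ 58 mL = 17.24138 mcg/mL
Rate = 46 mcg/hr ÷ 17.24138 mcg/mL = 2.668 mL/hr
Volume infused = 2.668 mL/hr × 10.5 hr = 28.014 mL
Volume remaining = 58 − 28.014 = 29.986 mL
Drug remaining = 29.986 mL × 17.24138 mcg/mL = 517 mcg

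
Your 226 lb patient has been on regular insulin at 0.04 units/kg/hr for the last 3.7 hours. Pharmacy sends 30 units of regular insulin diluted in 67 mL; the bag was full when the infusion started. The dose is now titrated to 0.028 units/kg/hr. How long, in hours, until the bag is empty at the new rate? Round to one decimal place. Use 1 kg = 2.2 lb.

Initial rate:
Weight = 226 lb ÷ 2.2 lb/kg = 102.7273 kg
Dose = 0.04 units/kg/hr × 102.7273 kg = 4.109091 units/hr
Concentration = 30 units ÷ 67 mL = 0.4477612 units/mL
Rate = 4.109091 units/hr ÷ 0.4477612 units/mL = 9.17697 mL/hr
Volume infused so far = 9.17697 mL/hr × 3.7 hr = 33.95479 mL
Volume remaining = 67 − 33.95479 = 33.04521 mL
New rate:
Dose = 0.028 units/kg/hr × 102.7273 kg = 2.876364 units/hr
Rate = 2.876364 units/hr ÷ 0.4477612 units/mL = 6.423879 mL/hr
Time remaining = 33.04521 mL ÷ 6.423879 mL/hr = 5.144121 hr

5.1 hours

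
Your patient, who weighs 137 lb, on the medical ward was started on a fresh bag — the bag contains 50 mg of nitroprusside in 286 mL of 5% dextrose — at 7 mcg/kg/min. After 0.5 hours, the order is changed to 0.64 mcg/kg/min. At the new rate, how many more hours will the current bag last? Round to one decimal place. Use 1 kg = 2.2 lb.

Initial rate:
Weight = 137 lb ÷ 2.2 lb/kg = 62.27273 kg
Dose = 7 mcg/kg/min × 62.27273 kg = 435.9091 mcg/min
435.9091 mcg/min × 60 min/hr = 26154.55 mcg/hr
Concentration = 50 mg ÷ 286 mL = 0.1748252 mg/mL = 174.8252 mcg/mL
Rate = 26154.55 mcg/hr ÷ 174.8252 mcg/mL = 149.604 mL/hr
Volume infused so far = 149.604 mL/hr × 0.5 hr = 74.802 mL
Volume remaining = 286 − 74.802 = 211.198 mL
New rate:
Dose = 0.64 mcg/kg/min × 62.27273 kg = 39.85455 mcg/min
39.85455 mcg/min × 60 min/hr = 2391.273 mcg/hr
Rate = 2391.273 mcg/hr ÷ 174.8252 mcg/mL = 13.67808 mL/hr
Time remaining = 211.198 mL ÷ 13.67808 mL/hr = 15.44062 hr

15.4 hours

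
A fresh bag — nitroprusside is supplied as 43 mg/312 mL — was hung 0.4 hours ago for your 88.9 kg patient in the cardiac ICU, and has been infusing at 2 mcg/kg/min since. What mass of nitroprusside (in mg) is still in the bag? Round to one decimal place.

38.7 mg

Dose = 2 mcg/kg/min × 88.9 kg = 177.8 mcg/min
177.8 mcg/min × 60 min/hr = 10668 mcg/hr
Concentration = 43 mg ÷ 312 mL = 0.1378205 mg/mL = 137.8205 mcg/mL
Rate = 10668 mcg/hr ÷ 137.8205 mcg/mL = 77.40502 mL/hr
Volume infused = 77.40502 mL/hr × 0.4 hr = 30.96201 mL
Volume remaining = 312 − 30.96201 = 281.038 mL
Drug remaining = 281.038 mL × 137.8205 mcg/mL = 38732.8 mcg = 38.7328 mg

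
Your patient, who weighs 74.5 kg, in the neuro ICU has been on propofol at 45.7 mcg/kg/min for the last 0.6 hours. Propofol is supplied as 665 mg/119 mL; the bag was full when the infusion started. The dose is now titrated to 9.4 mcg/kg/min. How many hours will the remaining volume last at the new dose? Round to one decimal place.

Initial rate:
Dose = 45.7 mcg/kg/min × 74.5 kg = 3404.65 mcg/min
3404.65 mcg/min × 60 min/hr = 204279 mcg/hr
Concentration = 665 mg ÷ 119 mL = 5.588235 mg/mL = 5588.235 mcg/mL
Rate = 204279 mcg/hr ÷ 5588.235 mcg/mL = 36.55519 mL/hr
Volume infused so far = 36.55519 mL/hr × 0.6 hr = 21.93311 mL
Volume remaining = 119 − 21.93311 = 97.06689 mL
New rate:
Dose = 9.4 mcg/kg/min × 74.5 kg = 700.3 mcg/min
700.3 mcg/min × 60 min/hr = 42018 mcg/hr
Rate = 42018 mcg/hr ÷ 5588.235 mcg/mL = 7.519011 mL/hr
Time remaining = 97.06689 mL ÷ 7.519011 mL/hr = 12.90953 hr

12.9 hours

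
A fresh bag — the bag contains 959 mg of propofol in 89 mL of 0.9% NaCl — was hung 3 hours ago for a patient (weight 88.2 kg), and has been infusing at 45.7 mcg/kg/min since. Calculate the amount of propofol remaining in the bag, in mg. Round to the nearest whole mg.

Dose = 45.7 mcg/kg/min × 88.2 kg = 4030.74 mcg/min
4030.74 mcg/min × 60 min/hr = 241844.4 mcg/hr
Concentration = 959 mg ÷ 89 mL = 10.77528 mg/mL = 10775.28 mcg/mL
Rate = 241844.4 mcg/hr ÷ 10775.28 mcg/mL = 22.44437 mL/hr
Volume infused = 22.44437 mL/hr × 3 hr = 67.33311 mL
Volume remaining = 89 − 67.33311 = 21.66689 mL
Drug remaining = 21.66689 mL × 10775.28 mcg/mL = 233466.8 mcg = 233.4668 mg

233 mg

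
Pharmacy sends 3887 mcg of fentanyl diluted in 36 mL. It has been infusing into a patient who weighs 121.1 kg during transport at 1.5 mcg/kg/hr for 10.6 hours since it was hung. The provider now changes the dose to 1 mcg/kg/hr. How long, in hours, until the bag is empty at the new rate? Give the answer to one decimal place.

16.2 hours

Initial rate:
Dose = 1.5 mcg/kg/hr × 121.1 kg = 181.65 mcg/hr
Concentration = 3887 mcg ÷ 36 mL = 107.9722 mcg/mL
Rate = 181.65 mcg/hr ÷ 107.9722 mcg/mL = 1.682377 mL/hr
Volume infused so far = 1.682377 mL/hr × 10.6 hr = 17.8332 mL
Volume remaining = 36 − 17.8332 = 18.1668 mL
New rate:
Dose = 1 mcg/kg/hr × 121.1 kg = 121.1 mcg/hr
Rate = 121.1 mcg/hr ÷ 107.9722 mcg/mL = 1.121585 mL/hr
Time remaining = 18.1668 mL ÷ 1.121585 mL/hr = 16.19744 hr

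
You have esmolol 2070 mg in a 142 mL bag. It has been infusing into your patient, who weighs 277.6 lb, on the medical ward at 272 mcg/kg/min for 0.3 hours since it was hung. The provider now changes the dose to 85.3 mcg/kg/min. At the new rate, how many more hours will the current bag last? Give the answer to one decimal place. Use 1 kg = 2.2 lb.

Initial rate:
Weight = 277.6 lb ÷ 2.2 lb/kg = 126.1818 kg
Dose = 272 mcg/kg/min × 126.1818 kg = 34321.45 mcg/min
34321.45 mcg/min × 60 min/hr = 2059287 mcg/hr
Concentration = 2070 mg ÷ 142 mL = 14.57746 mg/mL = 14577.46 mcg/mL
Rate = 2059287 mcg/hr ÷ 14577.46 mcg/mL = 141.2651 mL/hr
Volume infused so far = 141.2651 mL/hr × 0.3 hr = 42.37954 mL
Volume remaining = 142 − 42.37954 = 99.62046 mL
New rate:
Dose = 85.3 mcg/kg/min × 126.1818 kg = 10763.31 mcg/min
10763.31 mcg/min × 60 min/hr = 645798.5 mcg/hr
Rate = 645798.5 mcg/hr ÷ 14577.46 mcg/mL = 44.30116 mL/hr
Time remaining = 99.62046 mL ÷ 44.30116 mL/hr = 2.24871 hr

2.2 hours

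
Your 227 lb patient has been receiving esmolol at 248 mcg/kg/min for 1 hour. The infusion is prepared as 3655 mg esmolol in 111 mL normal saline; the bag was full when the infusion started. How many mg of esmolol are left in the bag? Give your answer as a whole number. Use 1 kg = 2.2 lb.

2120 mg

Weight = 227 lb ÷ 2.2 lb/kg = 103.1818 kg
Dose = 248 mcg/kg/min × 103.1818 kg = 25589.09 mcg/min
25589.09 mcg/min × 60 min/hr = 1535345 mcg/hr
Concentration = 3655 mg ÷ 111 mL = 32.92793 mg/mL = 32927.93 mcg/mL
Rate = 1535345 mcg/hr ÷ 32927.93 mcg/mL = 46.62745 mL/hr
Volume infused = 46.62745 mL/hr × 1 hr = 46.62745 mL
Volume remaining = 111 − 46.62745 = 64.37255 mL
Drug remaining = 64.37255 mL × 32927.93 mcg/mL = 2119655 mcg = 2119.655 mg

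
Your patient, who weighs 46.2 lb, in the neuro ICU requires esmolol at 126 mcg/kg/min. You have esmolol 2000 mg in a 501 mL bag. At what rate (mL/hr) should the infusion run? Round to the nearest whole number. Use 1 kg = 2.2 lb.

40 mL/hr

Weight = 46.2 lb ÷ 2.2 lb/kg = 21 kg
Dose = 126 mcg/kg/min × 21 kg = 2646 mcg/min
2646 mcg/min × 60 min/hr = 158760 mcg/hr
Concentration = 2000 mg ÷ 501 mL = 3.992016 mg/mL = 3992.016 mcg/mL
Rate = 158760 mcg/hr ÷ 3992.016 mcg/mL = 39.76938 mL/hr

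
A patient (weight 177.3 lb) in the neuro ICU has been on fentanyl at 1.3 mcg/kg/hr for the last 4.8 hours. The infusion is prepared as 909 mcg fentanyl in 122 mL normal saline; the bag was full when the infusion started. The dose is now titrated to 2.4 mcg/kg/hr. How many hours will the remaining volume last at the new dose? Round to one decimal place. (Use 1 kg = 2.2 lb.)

Initial rate:
Weight = 177.3 lb ÷ 2.2 lb/kg = 80.59091 kg
Dose = 1.3 mcg/kg/hr × 80.59091 kg = 104.7682 mcg/hr
Concentration = 909 mcg ÷ 122 mL = 7.45082 mcg/mL
Rate = 104.7682 mcg/hr ÷ 7.45082 mcg/mL = 14.0613 mL/hr
Volume infused so far = 14.0613 mL/hr × 4.8 hr = 67.49422 mL
Volume remaining = 122 − 67.49422 = 54.50578 mL
New rate:
Dose = 2.4 mcg/kg/hr × 80.59091 kg = 193.4182 mcg/hr
Rate = 193.4182 mcg/hr ÷ 7.45082 mcg/mL = 25.95932 mL/hr
Time remaining = 54.50578 mL ÷ 25.95932 mL/hr = 2.099662 hr

2.1 hours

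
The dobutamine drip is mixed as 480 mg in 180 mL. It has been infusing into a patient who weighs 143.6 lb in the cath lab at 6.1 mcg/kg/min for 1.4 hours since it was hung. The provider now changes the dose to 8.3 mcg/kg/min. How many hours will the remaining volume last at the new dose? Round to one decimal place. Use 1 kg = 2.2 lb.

Initial rate:
Weight = 143.6 lb ÷ 2.2 lb/kg = 65.27273 kg
Dose = 6.1 mcg/kg/min × 65.27273 kg = 398.1636 mcg/min
398.1636 mcg/min × 60 min/hr = 23889.82 mcg/hr
Concentration = 480 mg ÷ 180 mL = 2.666667 mg/mL = 2666.667 mcg/mL
Rate = 23889.82 mcg/hr ÷ 2666.667 mcg/mL = 8.958682 mL/hr
Volume infused so far = 8.958682 mL/hr × 1.4 hr = 12.54215 mL
Volume remaining = 180 − 12.54215 = 167.4578 mL
New rate:
Dose = 8.3 mcg/kg/min × 65.27273 kg = 541.7636 mcg/min
541.7636 mcg/min × 60 min/hr = 32505.82 mcg/hr
Rate = 32505.82 mcg/hr ÷ 2666.667 mcg/mL = 12.18968 mL/hr
Time remaining = 167.4578 mL ÷ 12.18968 mL/hr = 13.73767 hr

13.7 hours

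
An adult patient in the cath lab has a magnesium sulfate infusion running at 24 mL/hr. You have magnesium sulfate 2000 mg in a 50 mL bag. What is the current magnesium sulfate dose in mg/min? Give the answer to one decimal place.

Concentration = 2000 mg ÷ 50 mL = 40 mg/mL
Drug rate = 24 mL/hr × 40 mg/mL = 960 mg/hr
960 mg/hr ÷ 60 min/hr = 16 mg/min

16.0 mg/min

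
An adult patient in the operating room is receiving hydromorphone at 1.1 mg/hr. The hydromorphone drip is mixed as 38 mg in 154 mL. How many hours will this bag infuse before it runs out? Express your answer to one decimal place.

34.5 hours

Concentration = 38 mg ÷ 154 mL = 0.2467532 mg/mL
Rate = 1.1 mg/hr ÷ 0.2467532 mg/mL = 4.457895 mL/hr
Duration = 154 mL ÷ 4.457895 mL/hr = 34.54545 hr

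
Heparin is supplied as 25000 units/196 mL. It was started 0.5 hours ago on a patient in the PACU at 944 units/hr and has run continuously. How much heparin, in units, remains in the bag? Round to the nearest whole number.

24528 units

Concentration = 25000 units ÷ 196 mL = 127.551 units/mL
Rate = 944 units/hr ÷ 127.551 units/mL = 7.40096 mL/hr
Volume infused = 7.40096 mL/hr × 0.5 hr = 3.70048 mL
Volume remaining = 196 − 3.70048 = 192.2995 mL
Drug remaining = 192.2995 mL × 127.551 units/mL = 24528 units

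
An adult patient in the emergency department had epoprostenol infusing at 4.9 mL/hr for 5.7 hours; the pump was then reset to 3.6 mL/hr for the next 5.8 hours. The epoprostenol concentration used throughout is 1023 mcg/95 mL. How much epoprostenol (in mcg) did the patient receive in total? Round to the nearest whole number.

526 mcg

Concentration = 1023 mcg ÷ 95 mL = 10.76842 mcg/mL
Stage 1: 4.9 mL/hr × 5.7 hr = 27.93 mL → 27.93 mL × 10.76842 mcg/mL = 300.762 mcg
Stage 2: 3.6 mL/hr × 5.8 hr = 20.88 mL → 20.88 mL × 10.76842 mcg/mL = 224.8446 mcg
Total = 300.762 + 224.8446 = 525.6066 mcg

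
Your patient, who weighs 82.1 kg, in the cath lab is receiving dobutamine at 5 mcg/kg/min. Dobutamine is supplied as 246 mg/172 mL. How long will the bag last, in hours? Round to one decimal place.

10.0 hours

Dose = 5 mcg/kg/min × 82.1 kg = 410.5 mcg/min
410.5 mcg/min × 60 min/hr = 24630 mcg/hr
Concentration = 246 mg ÷ 172 mL = 1.430233 mg/mL = 1430.233 mcg/mL
Rate = 24630 mcg/hr ÷ 1430.233 mcg/mL = 17.22098 mL/hr
Duration = 172 mL ÷ 17.22098 mL/hr = 9.98782 hr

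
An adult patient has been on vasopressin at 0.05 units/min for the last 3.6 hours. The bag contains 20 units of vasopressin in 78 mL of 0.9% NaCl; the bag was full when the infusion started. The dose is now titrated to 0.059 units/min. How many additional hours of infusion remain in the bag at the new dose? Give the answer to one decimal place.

2.6 hours

Initial rate:
0.05 units/min × 60 min/hr = 3 units/hr
Concentration = 20 units ÷ 78 mL = 0.2564103 units/mL
Rate = 3 units/hr ÷ 0.2564103 units/mL = 11.7 mL/hr
Volume infused so far = 11.7 mL/hr × 3.6 hr = 42.12 mL
Volume remaining = 78 − 42.12 = 35.88 mL
New rate:
0.059 units/min × 60 min/hr = 3.54 units/hr
Rate = 3.54 units/hr ÷ 0.2564103 units/mL = 13.806 mL/hr
Time remaining = 35.88 mL ÷ 13.806 mL/hr = 2.59887 hr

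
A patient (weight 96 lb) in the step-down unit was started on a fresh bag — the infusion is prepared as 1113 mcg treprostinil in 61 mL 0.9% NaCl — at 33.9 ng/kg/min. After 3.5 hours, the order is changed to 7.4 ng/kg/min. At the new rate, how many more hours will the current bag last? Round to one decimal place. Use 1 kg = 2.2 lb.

Initial rate:
Weight = 96 lb ÷ 2.2 lb/kg = 43.63636 kg
Dose = 33.9 ng/kg/min × 43.63636 kg = 1479.273 ng/min
1479.273 ng/min × 60 min/hr = 88756.36 ng/hr
Concentration = 1113 mcg ÷ 61 mL = 18.2459 mcg/mL = 18245.9 ng/mL
Rate = 88756.36 ng/hr ÷ 18245.9 ng/mL = 4.864455 mL/hr
Volume infused so far = 4.864455 mL/hr × 3.5 hr = 17.02559 mL
Volume remaining = 61 − 17.02559 = 43.97441 mL
New rate:
Dose = 7.4 ng/kg/min × 43.63636 kg = 322.9091 ng/min
322.9091 ng/min × 60 min/hr = 19374.55 ng/hr
Rate = 19374.55 ng/hr ÷ 18245.9 ng/mL = 1.061857 mL/hr
Time remaining = 43.97441 mL ÷ 1.061857 mL/hr = 41.41273 hr

41.4 hours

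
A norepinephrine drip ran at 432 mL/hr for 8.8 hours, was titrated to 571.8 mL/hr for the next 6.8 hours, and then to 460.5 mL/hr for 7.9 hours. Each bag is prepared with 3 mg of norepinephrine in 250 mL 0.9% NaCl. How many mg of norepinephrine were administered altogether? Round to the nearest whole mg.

Concentration = 3 mg ÷ 250 mL = 0.012 mg/mL
Stage 1: 432 mL/hr × 8.8 hr = 3801.6 mL → 3801.6 mL × 0.012 mg/mL = 45.6192 mg
Stage 2: 571.8 mL/hr × 6.8 hr = 3888.24 mL → 3888.24 mL × 0.012 mg/mL = 46.65888 mg
Stage 3: 460.5 mL/hr × 7.9 hr = 3637.95 mL → 3637.95 mL × 0.012 mg/mL = 43.6554 mg
Total = 45.6192 + 46.65888 + 43.6554 = 135.9335 mg

136 mg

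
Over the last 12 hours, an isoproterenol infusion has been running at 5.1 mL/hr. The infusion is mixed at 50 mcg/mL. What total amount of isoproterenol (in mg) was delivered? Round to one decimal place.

Drug rate = 5.1 mL/hr × 50 mcg/mL = 255 mcg/hr
Total = 255 mcg/hr × 12 hr = 3060 mcg = 3.06 mg

3.1 mg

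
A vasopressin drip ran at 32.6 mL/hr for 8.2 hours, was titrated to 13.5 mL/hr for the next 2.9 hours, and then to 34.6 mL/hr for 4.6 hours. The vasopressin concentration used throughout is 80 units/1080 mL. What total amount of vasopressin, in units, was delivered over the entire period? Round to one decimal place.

34.5 units

Concentration = 80 units ÷ 1080 mL = 0.07407407 units/mL
Stage 1: 32.6 mL/hr × 8.2 hr = 267.32 mL → 267.32 mL × 0.07407407 units/mL = 19.80148 units
Stage 2: 13.5 mL/hr × 2.9 hr = 39.15 mL → 39.15 mL × 0.07407407 units/mL = 2.9 units
Stage 3: 34.6 mL/hr × 4.6 hr = 159.16 mL → 159.16 mL × 0.07407407 units/mL = 11.78963 units
Total = 19.80148 + 2.9 + 11.78963 = 34.49111 units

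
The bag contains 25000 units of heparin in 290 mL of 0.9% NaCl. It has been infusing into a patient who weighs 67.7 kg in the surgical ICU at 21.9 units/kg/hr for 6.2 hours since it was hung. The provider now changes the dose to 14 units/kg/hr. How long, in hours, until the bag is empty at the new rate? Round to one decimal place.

16.7 hours

Initial rate:
Dose = 21.9 units/kg/hr × 67.7 kg = 1482.63 units/hr
Concentration = 25000 units ÷ 290 mL = 86.2069 units/mL
Rate = 1482.63 units/hr ÷ 86.2069 units/mL = 17.19851 mL/hr
Volume infused so far = 17.19851 mL/hr × 6.2 hr = 106.6307 mL
Volume remaining = 290 − 106.6307 = 183.3693 mL
New rate:
Dose = 14 units/kg/hr × 67.7 kg = 947.8 units/hr
Rate = 947.8 units/hr ÷ 86.2069 units/mL = 10.99448 mL/hr
Time remaining = 183.3693 mL ÷ 10.99448 mL/hr = 16.6783 hr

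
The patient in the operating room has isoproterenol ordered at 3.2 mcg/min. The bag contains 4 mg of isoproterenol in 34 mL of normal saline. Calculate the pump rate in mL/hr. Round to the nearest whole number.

3.2 mcg/min × 60 min/hr = 192 mcg/hr
Concentration = 4 mg ÷ 34 mL = 0.1176471 mg/mL = 117.6471 mcg/mL
Rate = 192 mcg/hr ÷ 117.6471 mcg/mL = 1.632 mL/hr

2 mL/hr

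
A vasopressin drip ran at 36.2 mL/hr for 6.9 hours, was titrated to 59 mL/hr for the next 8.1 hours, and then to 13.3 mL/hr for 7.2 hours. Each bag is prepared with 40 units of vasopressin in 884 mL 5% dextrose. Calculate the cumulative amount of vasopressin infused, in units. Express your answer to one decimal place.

Concentration = 40 units ÷ 884 mL = 0.04524887 units/mL
Stage 1: 36.2 mL/hr × 6.9 hr = 249.78 mL → 249.78 mL × 0.04524887 units/mL = 11.30226 units
Stage 2: 59 mL/hr × 8.1 hr = 477.9 mL → 477.9 mL × 0.04524887 units/mL = 21.62443 units
Stage 3: 13.3 mL/hr × 7.2 hr = 95.76 mL → 95.76 mL × 0.04524887 units/mL = 4.333032 units
Total = 11.30226 + 21.62443 + 4.333032 = 37.25973 units

37.3 units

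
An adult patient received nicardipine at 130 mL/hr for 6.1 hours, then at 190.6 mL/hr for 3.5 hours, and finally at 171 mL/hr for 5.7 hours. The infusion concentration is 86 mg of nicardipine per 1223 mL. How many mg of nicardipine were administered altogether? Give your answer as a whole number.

171 mg

Concentration = 86 mg ÷ 1223 mL = 0.07031889 mg/mL
Stage 1: 130 mL/hr × 6.1 hr = 793 mL → 793 mL × 0.07031889 mg/mL = 55.76288 mg
Stage 2: 190.6 mL/hr × 3.5 hr = 667.1 mL → 667.1 mL × 0.07031889 mg/mL = 46.90973 mg
Stage 3: 171 mL/hr × 5.7 hr = 974.7 mL → 974.7 mL × 0.07031889 mg/mL = 68.53982 mg
Total = 55.76288 + 46.90973 + 68.53982 = 171.2124 mg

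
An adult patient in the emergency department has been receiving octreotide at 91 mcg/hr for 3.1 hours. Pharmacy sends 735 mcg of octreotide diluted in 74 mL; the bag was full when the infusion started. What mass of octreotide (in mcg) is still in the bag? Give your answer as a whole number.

453 mcg

Concentration = 735 mcg ÷ 74 mL = 9.932432 mcg/mL
Rate = 91 mcg/hr ÷ 9.932432 mcg/mL = 9.161905 mL/hr
Volume infused = 9.161905 mL/hr × 3.1 hr = 28.4019 mL
Volume remaining = 74 − 28.4019 = 45.5981 mL
Drug remaining = 45.5981 mL × 9.932432 mcg/mL = 452.9 mcg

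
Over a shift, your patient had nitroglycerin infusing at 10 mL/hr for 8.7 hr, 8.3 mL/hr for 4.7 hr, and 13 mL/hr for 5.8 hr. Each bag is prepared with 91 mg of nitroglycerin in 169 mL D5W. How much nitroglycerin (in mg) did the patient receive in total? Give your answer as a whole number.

108 mg

Concentration = 91 mg ÷ 169 mL = 0.5384615 mg/mL
Stage 1: 10 mL/hr × 8.7 hr = 87 mL → 87 mL × 0.5384615 mg/mL = 46.84615 mg
Stage 2: 8.3 mL/hr × 4.7 hr = 39.01 mL → 39.01 mL × 0.5384615 mg/mL = 21.00538 mg
Stage 3: 13 mL/hr × 5.8 hr = 75.4 mL → 75.4 mL × 0.5384615 mg/mL = 40.6 mg
Total = 46.84615 + 21.00538 + 40.6 = 108.4515 mg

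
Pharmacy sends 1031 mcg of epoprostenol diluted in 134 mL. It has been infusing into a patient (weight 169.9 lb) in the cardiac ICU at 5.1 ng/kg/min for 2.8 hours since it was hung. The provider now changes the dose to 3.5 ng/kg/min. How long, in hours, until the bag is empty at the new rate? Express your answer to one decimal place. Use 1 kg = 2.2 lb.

Initial rate:
Weight = 169.9 lb ÷ 2.2 lb/kg = 77.22727 kg
Dose = 5.1 ng/kg/min × 77.22727 kg = 393.8591 ng/min
393.8591 ng/min × 60 min/hr = 23631.55 ng/hr
Concentration = 1031 mcg ÷ 134 mL = 7.69403 mcg/mL = 7694.03 ng/mL
Rate = 23631.55 ng/hr ÷ 7694.03 ng/mL = 3.071413 mL/hr
Volume infused so far = 3.071413 mL/hr × 2.8 hr = 8.599957 mL
Volume remaining = 134 − 8.599957 = 125.4 mL
New rate:
Dose = 3.5 ng/kg/min × 77.22727 kg = 270.2955 ng/min
270.2955 ng/min × 60 min/hr = 16217.73 ng/hr
Rate = 16217.73 ng/hr ÷ 7694.03 ng/mL = 2.107833 mL/hr
Time remaining = 125.4 mL ÷ 2.107833 mL/hr = 59.49241 hr

59.5 hours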